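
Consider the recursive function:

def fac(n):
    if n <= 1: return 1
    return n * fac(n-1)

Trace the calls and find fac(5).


fac(5)
= 5 * fac(4)
= 5 * 4 * fac(3)
= 5 * 4 * 3 * fac(2)
= 5 * 4 * 3 * 2 * fac(1)
= 5 * 4 * 3 * 2 * 1
= 120

120


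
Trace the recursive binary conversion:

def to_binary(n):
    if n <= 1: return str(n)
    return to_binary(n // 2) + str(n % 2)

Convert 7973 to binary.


to_binary(7973) = to_binary(3986) + '1'
to_binary(3986) = to_binary(1993) + '0'
to_binary(1993) = to_binary(996) + '1'
to_binary(996) = to_binary(498) + '0'
to_binary(498) = to_binary(249) + '0'
to_binary(249) = to_binary(124) + '1'
to_binary(124) = to_binary(62) + '0'
to_binary(62) = to_binary(31) + '0'
to_binary(31) = to_binary(15) + '1'
to_binary(15) = to_binary(7) + '1'
to_binary(7) = to_binary(3) + '1'
to_binary(3) = to_binary(1) + '1'
to_binary(1) = '1'  (base case)
Concatenating: '1' + '1' + '1' + '1' + '1' + '0' + '0' + '1' + '0' + '0' + '1' + '0' + '1' = '1111100100101'

1111100100101


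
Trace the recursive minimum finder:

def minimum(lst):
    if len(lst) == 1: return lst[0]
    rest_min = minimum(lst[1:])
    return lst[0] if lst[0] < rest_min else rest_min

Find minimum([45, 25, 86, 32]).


minimum([45, 25, 86, 32]): compare 45 with minimum([25, 86, 32])
minimum([25, 86, 32]): compare 25 with minimum([86, 32])
minimum([86, 32]): compare 86 with minimum([32])
minimum([32]) = 32  (base case)
Compare 86 with 32 -> 32
Compare 25 with 32 -> 25
Compare 45 with 25 -> 25

25


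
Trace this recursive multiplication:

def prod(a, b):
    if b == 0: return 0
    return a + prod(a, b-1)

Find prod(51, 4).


prod(51, 4) = 51 + prod(51, 3)
prod(51, 3) = 51 + prod(51, 2)
prod(51, 2) = 51 + prod(51, 1)
prod(51, 1) = 51 + prod(51, 0)
prod(51, 0) = 0  (base case)
Total: 51 + 51 + 51 + 51 + 0 = 204

204


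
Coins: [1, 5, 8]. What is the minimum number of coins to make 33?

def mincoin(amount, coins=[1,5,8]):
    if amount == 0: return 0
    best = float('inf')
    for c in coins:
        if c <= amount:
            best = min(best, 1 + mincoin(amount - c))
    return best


Building up with DP:
mincoin(0) = 0
mincoin(1) = min(1+mincoin(0)=1+0=1) = 1
mincoin(2) = min(1+mincoin(1)=1+1=2) = 2
mincoin(3) = min(1+mincoin(2)=1+2=3) = 3
mincoin(4) = min(1+mincoin(3)=1+3=4) = 4
mincoin(5) = min(1+mincoin(4)=1+4=5, 1+mincoin(0)=1+0=1) = 1
mincoin(6) = min(1+mincoin(5)=1+1=2, 1+mincoin(1)=1+1=2) = 2
mincoin(7) = min(1+mincoin(6)=1+2=3, 1+mincoin(2)=1+2=3) = 3
mincoin(8) = min(1+mincoin(7)=1+3=4, 1+mincoin(3)=1+3=4, 1+mincoin(0)=1+0=1) = 1
mincoin(9) = min(1+mincoin(8)=1+1=2, 1+mincoin(4)=1+4=5, 1+mincoin(1)=1+1=2) = 2
mincoin(10) = min(1+mincoin(9)=1+2=3, 1+mincoin(5)=1+1=2, 1+mincoin(2)=1+2=3) = 2
mincoin(11) = min(1+mincoin(10)=1+2=3, 1+mincoin(6)=1+2=3, 1+mincoin(3)=1+3=4) = 3
mincoin(12) = min(1+mincoin(11)=1+3=4, 1+mincoin(7)=1+3=4, 1+mincoin(4)=1+4=5) = 4
mincoin(13) = min(1+mincoin(12)=1+4=5, 1+mincoin(8)=1+1=2, 1+mincoin(5)=1+1=2) = 2
mincoin(14) = min(1+mincoin(13)=1+2=3, 1+mincoin(9)=1+2=3, 1+mincoin(6)=1+2=3) = 3
mincoin(15) = min(1+mincoin(14)=1+3=4, 1+mincoin(10)=1+2=3, 1+mincoin(7)=1+3=4) = 3
mincoin(16) = min(1+mincoin(15)=1+3=4, 1+mincoin(11)=1+3=4, 1+mincoin(8)=1+1=2) = 2
mincoin(17) = min(1+mincoin(16)=1+2=3, 1+mincoin(12)=1+4=5, 1+mincoin(9)=1+2=3) = 3
mincoin(18) = min(1+mincoin(17)=1+3=4, 1+mincoin(13)=1+2=3, 1+mincoin(10)=1+2=3) = 3
mincoin(19) = min(1+mincoin(18)=1+3=4, 1+mincoin(14)=1+3=4, 1+mincoin(11)=1+3=4) = 4
mincoin(20) = min(1+mincoin(19)=1+4=5, 1+mincoin(15)=1+3=4, 1+mincoin(12)=1+4=5) = 4
mincoin(21) = min(1+mincoin(20)=1+4=5, 1+mincoin(16)=1+2=3, 1+mincoin(13)=1+2=3) = 3
mincoin(22) = min(1+mincoin(21)=1+3=4, 1+mincoin(17)=1+3=4, 1+mincoin(14)=1+3=4) = 4
mincoin(23) = min(1+mincoin(22)=1+4=5, 1+mincoin(18)=1+3=4, 1+mincoin(15)=1+3=4) = 4
mincoin(24) = min(1+mincoin(23)=1+4=5, 1+mincoin(19)=1+4=5, 1+mincoin(16)=1+2=3) = 3
mincoin(25) = min(1+mincoin(24)=1+3=4, 1+mincoin(20)=1+4=5, 1+mincoin(17)=1+3=4) = 4
mincoin(26) = min(1+mincoin(25)=1+4=5, 1+mincoin(21)=1+3=4, 1+mincoin(18)=1+3=4) = 4
mincoin(27) = min(1+mincoin(26)=1+4=5, 1+mincoin(22)=1+4=5, 1+mincoin(19)=1+4=5) = 5
mincoin(28) = min(1+mincoin(27)=1+5=6, 1+mincoin(23)=1+4=5, 1+mincoin(20)=1+4=5) = 5
mincoin(29) = min(1+mincoin(28)=1+5=6, 1+mincoin(24)=1+3=4, 1+mincoin(21)=1+3=4) = 4
mincoin(30) = min(1+mincoin(29)=1+4=5, 1+mincoin(25)=1+4=5, 1+mincoin(22)=1+4=5) = 5
mincoin(31) = min(1+mincoin(30)=1+5=6, 1+mincoin(26)=1+4=5, 1+mincoin(23)=1+4=5) = 5
mincoin(32) = min(1+mincoin(31)=1+5=6, 1+mincoin(27)=1+5=6, 1+mincoin(24)=1+3=4) = 4
mincoin(33) = min(1+mincoin(32)=1+4=5, 1+mincoin(28)=1+5=6, 1+mincoin(25)=1+4=5) = 5

5


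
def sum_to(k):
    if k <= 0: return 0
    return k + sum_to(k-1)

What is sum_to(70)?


sum_to(70)
= 70 + 69 + 68 + 67 + 66 + 65 + 64 + 63 + 62 + 61 + 60 + 59 + 58 + 57 + 56 + 55 + 54 + 53 + 52 + 51 + 50 + 49 + 48 + 47 + 46 + 45 + 44 + 43 + 42 + 41 + 40 + 39 + 38 + 37 + 36 + 35 + 34 + 33 + 32 + 31 + 30 + 29 + 28 + 27 + 26 + 25 + 24 + 23 + 22 + 21 + 20 + 19 + 18 + 17 + 16 + 15 + 14 + 13 + 12 + 11 + 10 + 9 + 8 + 7 + 6 + 5 + 4 + 3 + 2 + 1 + sum_to(0)
= 70 + 69 + 68 + 67 + 66 + 65 + 64 + 63 + 62 + 61 + 60 + 59 + 58 + 57 + 56 + 55 + 54 + 53 + 52 + 51 + 50 + 49 + 48 + 47 + 46 + 45 + 44 + 43 + 42 + 41 + 40 + 39 + 38 + 37 + 36 + 35 + 34 + 33 + 32 + 31 + 30 + 29 + 28 + 27 + 26 + 25 + 24 + 23 + 22 + 21 + 20 + 19 + 18 + 17 + 16 + 15 + 14 + 13 + 12 + 11 + 10 + 9 + 8 + 7 + 6 + 5 + 4 + 3 + 2 + 1 + 0
= 2485

2485


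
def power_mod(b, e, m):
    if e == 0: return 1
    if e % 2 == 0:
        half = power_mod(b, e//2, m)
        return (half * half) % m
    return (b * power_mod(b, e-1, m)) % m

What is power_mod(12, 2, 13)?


power_mod(12, 2, 13): e is even, compute power_mod(12, 1, 13)
  power_mod(12, 1, 13): e is odd, compute power_mod(12, 0, 13)
    power_mod(12, 0, 13) = 1
  (12 * 1) % 13 = 12
half=12, (12*12) % 13 = 1

1


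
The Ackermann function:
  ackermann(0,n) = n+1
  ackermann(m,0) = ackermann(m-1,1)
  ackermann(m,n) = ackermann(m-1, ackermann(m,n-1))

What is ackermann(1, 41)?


ackermann(1, 41) = ackermann(0, ackermann(1, 40))
  ackermann(1, 40) = ackermann(0, ackermann(1, 39))
    ackermann(1, 39) = ackermann(0, ackermann(1, 38))
      ackermann(1, 38) = ackermann(0, ackermann(1, 37))
        ackermann(1, 37) = ackermann(0, ackermann(1, 36))
          ackermann(1, 36) = ackermann(0, ackermann(1, 35))
          ackermann(1, 35) = ackermann(0, ackermann(1, 34))
          ackermann(1, 34) = ackermann(0, ackermann(1, 33))
          ackermann(1, 33) = ackermann(0, ackermann(1, 32))
          ackermann(1, 32) = ackermann(0, ackermann(1, 31))
          ackermann(1, 31) = ackermann(0, ackermann(1, 30))
          ackermann(1, 30) = ackermann(0, ackermann(1, 29))
          ackermann(1, 29) = ackermann(0, ackermann(1, 28))
          ackermann(1, 28) = ackermann(0, ackermann(1, 27))
          ackermann(1, 27) = ackermann(0, ackermann(1, 26))
          ackermann(1, 26) = ackermann(0, ackermann(1, 25))
          ackermann(1, 25) = ackermann(0, ackermann(1, 24))
          ackermann(1, 24) = ackermann(0, ackermann(1, 23))
          ackermann(1, 23) = ackermann(0, ackermann(1, 22))
          ackermann(1, 22) = ackermann(0, ackermann(1, 21))
          ackermann(1, 21) = ackermann(0, ackermann(1, 20))
          ackermann(1, 20) = ackermann(0, ackermann(1, 19))
          ackermann(1, 19) = ackermann(0, ackermann(1, 18))
          ackermann(1, 18) = ackermann(0, ackermann(1, 17))
          ackermann(1, 17) = ackermann(0, ackermann(1, 16))
... (trace truncated)
Result: ackermann(1, 41) = 43

43


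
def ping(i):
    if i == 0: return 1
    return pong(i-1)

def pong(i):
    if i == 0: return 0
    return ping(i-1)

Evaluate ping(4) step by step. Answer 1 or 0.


ping(4) = pong(3)
pong(3) = ping(2)
ping(2) = pong(1)
pong(1) = ping(0)
ping(0) = 1  (base case)
Result: 1

1


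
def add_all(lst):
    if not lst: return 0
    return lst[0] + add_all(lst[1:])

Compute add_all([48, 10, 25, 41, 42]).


add_all([48, 10, 25, 41, 42]) = 48 + add_all([10, 25, 41, 42])
add_all([10, 25, 41, 42]) = 10 + add_all([25, 41, 42])
add_all([25, 41, 42]) = 25 + add_all([41, 42])
add_all([41, 42]) = 41 + add_all([42])
add_all([42]) = 42 + add_all([])
add_all([]) = 0  (base case)
Total: 48 + 10 + 25 + 41 + 42 + 0 = 166

166


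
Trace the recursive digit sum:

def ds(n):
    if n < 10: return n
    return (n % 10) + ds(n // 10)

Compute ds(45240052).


ds(45240052) = 2 + ds(4524005)
ds(4524005) = 5 + ds(452400)
ds(452400) = 0 + ds(45240)
ds(45240) = 0 + ds(4524)
ds(4524) = 4 + ds(452)
ds(452) = 2 + ds(45)
ds(45) = 5 + ds(4)
ds(4) = 4  (base case)
Total: 2 + 5 + 0 + 0 + 4 + 2 + 5 + 4 = 22

22


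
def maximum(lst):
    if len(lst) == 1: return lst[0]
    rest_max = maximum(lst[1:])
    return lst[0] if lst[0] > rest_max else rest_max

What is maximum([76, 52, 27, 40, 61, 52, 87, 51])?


maximum([76, 52, 27, 40, 61, 52, 87, 51]): compare 76 with maximum([52, 27, 40, 61, 52, 87, 51])
maximum([52, 27, 40, 61, 52, 87, 51]): compare 52 with maximum([27, 40, 61, 52, 87, 51])
maximum([27, 40, 61, 52, 87, 51]): compare 27 with maximum([40, 61, 52, 87, 51])
maximum([40, 61, 52, 87, 51]): compare 40 with maximum([61, 52, 87, 51])
maximum([61, 52, 87, 51]): compare 61 with maximum([52, 87, 51])
maximum([52, 87, 51]): compare 52 with maximum([87, 51])
maximum([87, 51]): compare 87 with maximum([51])
maximum([51]) = 51  (base case)
Compare 87 with 51 -> 87
Compare 52 with 87 -> 87
Compare 61 with 87 -> 87
Compare 40 with 87 -> 87
Compare 27 with 87 -> 87
Compare 52 with 87 -> 87
Compare 76 with 87 -> 87

87


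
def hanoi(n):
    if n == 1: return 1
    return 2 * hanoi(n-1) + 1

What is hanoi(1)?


hanoi(1) = 1  (base case)

1


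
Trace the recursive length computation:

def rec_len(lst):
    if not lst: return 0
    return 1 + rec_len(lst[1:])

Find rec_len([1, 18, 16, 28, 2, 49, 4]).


rec_len([1, 18, 16, 28, 2, 49, 4]) = 1 + rec_len([18, 16, 28, 2, 49, 4])
rec_len([18, 16, 28, 2, 49, 4]) = 1 + rec_len([16, 28, 2, 49, 4])
rec_len([16, 28, 2, 49, 4]) = 1 + rec_len([28, 2, 49, 4])
rec_len([28, 2, 49, 4]) = 1 + rec_len([2, 49, 4])
rec_len([2, 49, 4]) = 1 + rec_len([49, 4])
rec_len([49, 4]) = 1 + rec_len([4])
rec_len([4]) = 1 + rec_len([])
rec_len([]) = 0  (base case)
Unwinding: 1 + 1 + 1 + 1 + 1 + 1 + 1 + 0 = 7

7


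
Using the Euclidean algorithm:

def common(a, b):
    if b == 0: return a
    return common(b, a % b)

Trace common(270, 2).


common(270, 2) = common(2, 0)
common(2, 0) = 2  (base case)

2


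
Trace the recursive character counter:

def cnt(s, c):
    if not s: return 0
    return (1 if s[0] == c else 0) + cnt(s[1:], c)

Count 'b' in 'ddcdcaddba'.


s[0]='d' != 'b' -> 0
s[0]='d' != 'b' -> 0
s[0]='c' != 'b' -> 0
s[0]='d' != 'b' -> 0
s[0]='c' != 'b' -> 0
s[0]='a' != 'b' -> 0
s[0]='d' != 'b' -> 0
s[0]='d' != 'b' -> 0
s[0]='b' == 'b' -> 1
s[0]='a' != 'b' -> 0
Sum: 0 + 0 + 0 + 0 + 0 + 0 + 0 + 0 + 1 + 0 = 1

1


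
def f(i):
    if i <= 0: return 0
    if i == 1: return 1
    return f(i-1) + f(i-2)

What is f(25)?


Computing f(25) bottom-up:
f(0) = 0
f(1) = 1
f(2) = f(1) + f(0) = 1 + 0 = 1
f(3) = f(2) + f(1) = 1 + 1 = 2
f(4) = f(3) + f(2) = 2 + 1 = 3
f(5) = f(4) + f(3) = 3 + 2 = 5
f(6) = f(5) + f(4) = 5 + 3 = 8
f(7) = f(6) + f(5) = 8 + 5 = 13
f(8) = f(7) + f(6) = 13 + 8 = 21
f(9) = f(8) + f(7) = 21 + 13 = 34
f(10) = f(9) + f(8) = 34 + 21 = 55
f(11) = f(10) + f(9) = 55 + 34 = 89
f(12) = f(11) + f(10) = 89 + 55 = 144
f(13) = f(12) + f(11) = 144 + 89 = 233
f(14) = f(13) + f(12) = 233 + 144 = 377
f(15) = f(14) + f(13) = 377 + 233 = 610
f(16) = f(15) + f(14) = 610 + 377 = 987
f(17) = f(16) + f(15) = 987 + 610 = 1597
f(18) = f(17) + f(16) = 1597 + 987 = 2584
f(19) = f(18) + f(17) = 2584 + 1597 = 4181
f(20) = f(19) + f(18) = 4181 + 2584 = 6765
f(21) = f(20) + f(19) = 6765 + 4181 = 10946
f(22) = f(21) + f(20) = 10946 + 6765 = 17711
f(23) = f(22) + f(21) = 17711 + 10946 = 28657
f(24) = f(23) + f(22) = 28657 + 17711 = 46368
f(25) = f(24) + f(23) = 46368 + 28657 = 75025

75025


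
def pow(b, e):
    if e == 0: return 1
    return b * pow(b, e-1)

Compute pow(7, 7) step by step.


pow(7, 7)
= 7 * pow(7, 6)
= 7 * 7 * pow(7, 5)
= 7 * 7 * 7 * pow(7, 4)
= 7 * 7 * 7 * 7 * pow(7, 3)
= 7 * 7 * 7 * 7 * 7 * pow(7, 2)
= 7 * 7 * 7 * 7 * 7 * 7 * pow(7, 1)
= 7 * 7 * 7 * 7 * 7 * 7 * 7 * pow(7, 0)
= 7 * 7 * 7 * 7 * 7 * 7 * 7 * 1
= 823543

823543


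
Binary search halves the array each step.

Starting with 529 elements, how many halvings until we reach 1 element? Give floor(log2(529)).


529 / 2 = 264
264 / 2 = 132
132 / 2 = 66
66 / 2 = 33
33 / 2 = 16
16 / 2 = 8
8 / 2 = 4
4 / 2 = 2
2 / 2 = 1
Reached 1 after 9 halvings

9


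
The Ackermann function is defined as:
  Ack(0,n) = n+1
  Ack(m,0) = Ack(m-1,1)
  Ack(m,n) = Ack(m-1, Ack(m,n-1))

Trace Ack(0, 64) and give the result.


Ack(0, 64) = 65
Result: Ack(0, 64) = 65

65


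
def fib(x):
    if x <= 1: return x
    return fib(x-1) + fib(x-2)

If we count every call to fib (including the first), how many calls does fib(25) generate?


Let C(n) = total calls for fib(n)
C(0) = 1, C(1) = 1
C(2) = 1 + C(1) + C(0) = 1 + 1 + 1 = 3
C(3) = 1 + C(2) + C(1) = 1 + 3 + 1 = 5
C(4) = 1 + C(3) + C(2) = 1 + 5 + 3 = 9
C(5) = 1 + C(4) + C(3) = 1 + 9 + 5 = 15
C(6) = 1 + C(5) + C(4) = 1 + 15 + 9 = 25
C(7) = 1 + C(6) + C(5) = 1 + 25 + 15 = 41
C(8) = 1 + C(7) + C(6) = 1 + 41 + 25 = 67
C(9) = 1 + C(8) + C(7) = 1 + 67 + 41 = 109
C(10) = 1 + C(9) + C(8) = 1 + 109 + 67 = 177
C(11) = 1 + C(10) + C(9) = 1 + 177 + 109 = 287
C(12) = 1 + C(11) + C(10) = 1 + 287 + 177 = 465
C(13) = 1 + C(12) + C(11) = 1 + 465 + 287 = 753
C(14) = 1 + C(13) + C(12) = 1 + 753 + 465 = 1219
C(15) = 1 + C(14) + C(13) = 1 + 1219 + 753 = 1973
C(16) = 1 + C(15) + C(14) = 1 + 1973 + 1219 = 3193
C(17) = 1 + C(16) + C(15) = 1 + 3193 + 1973 = 5167
C(18) = 1 + C(17) + C(16) = 1 + 5167 + 3193 = 8361
C(19) = 1 + C(18) + C(17) = 1 + 8361 + 5167 = 13529
C(20) = 1 + C(19) + C(18) = 1 + 13529 + 8361 = 21891
C(21) = 1 + C(20) + C(19) = 1 + 21891 + 13529 = 35421
C(22) = 1 + C(21) + C(20) = 1 + 35421 + 21891 = 57313
C(23) = 1 + C(22) + C(21) = 1 + 57313 + 35421 = 92735
C(24) = 1 + C(23) + C(22) = 1 + 92735 + 57313 = 150049
C(25) = 1 + C(24) + C(23) = 1 + 150049 + 92735 = 242785

242785


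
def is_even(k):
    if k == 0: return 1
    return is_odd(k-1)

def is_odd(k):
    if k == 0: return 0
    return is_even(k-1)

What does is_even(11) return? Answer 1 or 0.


is_even(11) = is_odd(10)
is_odd(10) = is_even(9)
is_even(9) = is_odd(8)
is_odd(8) = is_even(7)
is_even(7) = is_odd(6)
is_odd(6) = is_even(5)
is_even(5) = is_odd(4)
is_odd(4) = is_even(3)
is_even(3) = is_odd(2)
is_odd(2) = is_even(1)
is_even(1) = is_odd(0)
is_odd(0) = 0  (base case)
Result: 0

0


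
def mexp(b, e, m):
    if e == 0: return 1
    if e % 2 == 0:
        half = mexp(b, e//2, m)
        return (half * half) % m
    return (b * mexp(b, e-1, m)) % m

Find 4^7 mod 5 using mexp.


mexp(4, 7, 5): e is odd, compute mexp(4, 6, 5)
  mexp(4, 6, 5): e is even, compute mexp(4, 3, 5)
    mexp(4, 3, 5): e is odd, compute mexp(4, 2, 5)
      mexp(4, 2, 5): e is even, compute mexp(4, 1, 5)
        mexp(4, 1, 5): e is odd, compute mexp(4, 0, 5)
          mexp(4, 0, 5) = 1
        (4 * 1) % 5 = 4
      half=4, (4*4) % 5 = 1
    (4 * 1) % 5 = 4
  half=4, (4*4) % 5 = 1
(4 * 1) % 5 = 4

4


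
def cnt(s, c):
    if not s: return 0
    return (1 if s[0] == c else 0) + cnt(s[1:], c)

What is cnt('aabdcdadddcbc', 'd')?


s[0]='a' != 'd' -> 0
s[0]='a' != 'd' -> 0
s[0]='b' != 'd' -> 0
s[0]='d' == 'd' -> 1
s[0]='c' != 'd' -> 0
s[0]='d' == 'd' -> 1
s[0]='a' != 'd' -> 0
s[0]='d' == 'd' -> 1
s[0]='d' == 'd' -> 1
s[0]='d' == 'd' -> 1
s[0]='c' != 'd' -> 0
s[0]='b' != 'd' -> 0
s[0]='c' != 'd' -> 0
Sum: 0 + 0 + 0 + 1 + 0 + 1 + 0 + 1 + 1 + 1 + 0 + 0 + 0 = 5

5


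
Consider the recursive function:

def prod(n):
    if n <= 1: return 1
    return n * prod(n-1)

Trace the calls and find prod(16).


prod(16)
= 16 * prod(15)
= 16 * 15 * prod(14)
= 16 * 15 * 14 * prod(13)
= 16 * 15 * 14 * 13 * prod(12)
= 16 * 15 * 14 * 13 * 12 * prod(11)
= 16 * 15 * 14 * 13 * 12 * 11 * prod(10)
= 16 * 15 * 14 * 13 * 12 * 11 * 10 * prod(9)
= 16 * 15 * 14 * 13 * 12 * 11 * 10 * 9 * prod(8)
= 16 * 15 * 14 * 13 * 12 * 11 * 10 * 9 * 8 * prod(7)
= 16 * 15 * 14 * 13 * 12 * 11 * 10 * 9 * 8 * 7 * prod(6)
= 16 * 15 * 14 * 13 * 12 * 11 * 10 * 9 * 8 * 7 * 6 * prod(5)
= 16 * 15 * 14 * 13 * 12 * 11 * 10 * 9 * 8 * 7 * 6 * 5 * prod(4)
= 16 * 15 * 14 * 13 * 12 * 11 * 10 * 9 * 8 * 7 * 6 * 5 * 4 * prod(3)
= 16 * 15 * 14 * 13 * 12 * 11 * 10 * 9 * 8 * 7 * 6 * 5 * 4 * 3 * prod(2)
= 16 * 15 * 14 * 13 * 12 * 11 * 10 * 9 * 8 * 7 * 6 * 5 * 4 * 3 * 2 * prod(1)
= 16 * 15 * 14 * 13 * 12 * 11 * 10 * 9 * 8 * 7 * 6 * 5 * 4 * 3 * 2 * 1
= 20922789888000

20922789888000


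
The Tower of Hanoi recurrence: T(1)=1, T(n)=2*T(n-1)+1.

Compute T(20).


T(20) = 2 * T(19) + 1
T(19) = 2 * T(18) + 1
T(18) = 2 * T(17) + 1
T(17) = 2 * T(16) + 1
T(16) = 2 * T(15) + 1
T(15) = 2 * T(14) + 1
T(14) = 2 * T(13) + 1
T(13) = 2 * T(12) + 1
T(12) = 2 * T(11) + 1
T(11) = 2 * T(10) + 1
T(10) = 2 * T(9) + 1
T(9) = 2 * T(8) + 1
T(8) = 2 * T(7) + 1
T(7) = 2 * T(6) + 1
T(6) = 2 * T(5) + 1
T(5) = 2 * T(4) + 1
T(4) = 2 * T(3) + 1
T(3) = 2 * T(2) + 1
T(2) = 2 * T(1) + 1
T(1) = 1  (base case)
T(2) = 2 * 1 + 1 = 3
T(3) = 2 * 3 + 1 = 7
T(4) = 2 * 7 + 1 = 15
T(5) = 2 * 15 + 1 = 31
T(6) = 2 * 31 + 1 = 63
T(7) = 2 * 63 + 1 = 127
T(8) = 2 * 127 + 1 = 255
T(9) = 2 * 255 + 1 = 511
T(10) = 2 * 511 + 1 = 1023
T(11) = 2 * 1023 + 1 = 2047
T(12) = 2 * 2047 + 1 = 4095
T(13) = 2 * 4095 + 1 = 8191
T(14) = 2 * 8191 + 1 = 16383
T(15) = 2 * 16383 + 1 = 32767
T(16) = 2 * 32767 + 1 = 65535
T(17) = 2 * 65535 + 1 = 131071
T(18) = 2 * 131071 + 1 = 262143
T(19) = 2 * 262143 + 1 = 524287
T(20) = 2 * 524287 + 1 = 1048575

1048575


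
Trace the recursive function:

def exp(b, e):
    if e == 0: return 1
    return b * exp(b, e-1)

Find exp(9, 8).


exp(9, 8)
= 9 * exp(9, 7)
= 9 * 9 * exp(9, 6)
= 9 * 9 * 9 * exp(9, 5)
= 9 * 9 * 9 * 9 * exp(9, 4)
= 9 * 9 * 9 * 9 * 9 * exp(9, 3)
= 9 * 9 * 9 * 9 * 9 * 9 * exp(9, 2)
= 9 * 9 * 9 * 9 * 9 * 9 * 9 * exp(9, 1)
= 9 * 9 * 9 * 9 * 9 * 9 * 9 * 9 * exp(9, 0)
= 9 * 9 * 9 * 9 * 9 * 9 * 9 * 9 * 1
= 43046721

43046721


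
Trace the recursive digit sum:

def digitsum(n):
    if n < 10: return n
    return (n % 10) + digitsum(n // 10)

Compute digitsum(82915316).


digitsum(82915316) = 6 + digitsum(8291531)
digitsum(8291531) = 1 + digitsum(829153)
digitsum(829153) = 3 + digitsum(82915)
digitsum(82915) = 5 + digitsum(8291)
digitsum(8291) = 1 + digitsum(829)
digitsum(829) = 9 + digitsum(82)
digitsum(82) = 2 + digitsum(8)
digitsum(8) = 8  (base case)
Total: 6 + 1 + 3 + 5 + 1 + 9 + 2 + 8 = 35

35


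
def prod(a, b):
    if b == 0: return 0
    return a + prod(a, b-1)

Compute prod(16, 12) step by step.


prod(16, 12) = 16 + prod(16, 11)
prod(16, 11) = 16 + prod(16, 10)
prod(16, 10) = 16 + prod(16, 9)
prod(16, 9) = 16 + prod(16, 8)
prod(16, 8) = 16 + prod(16, 7)
prod(16, 7) = 16 + prod(16, 6)
prod(16, 6) = 16 + prod(16, 5)
prod(16, 5) = 16 + prod(16, 4)
prod(16, 4) = 16 + prod(16, 3)
prod(16, 3) = 16 + prod(16, 2)
prod(16, 2) = 16 + prod(16, 1)
prod(16, 1) = 16 + prod(16, 0)
prod(16, 0) = 0  (base case)
Total: 16 + 16 + 16 + 16 + 16 + 16 + 16 + 16 + 16 + 16 + 16 + 16 + 0 = 192

192


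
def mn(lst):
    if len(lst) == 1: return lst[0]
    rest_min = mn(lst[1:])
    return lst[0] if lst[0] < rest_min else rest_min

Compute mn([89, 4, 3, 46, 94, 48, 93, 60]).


mn([89, 4, 3, 46, 94, 48, 93, 60]): compare 89 with mn([4, 3, 46, 94, 48, 93, 60])
mn([4, 3, 46, 94, 48, 93, 60]): compare 4 with mn([3, 46, 94, 48, 93, 60])
mn([3, 46, 94, 48, 93, 60]): compare 3 with mn([46, 94, 48, 93, 60])
mn([46, 94, 48, 93, 60]): compare 46 with mn([94, 48, 93, 60])
mn([94, 48, 93, 60]): compare 94 with mn([48, 93, 60])
mn([48, 93, 60]): compare 48 with mn([93, 60])
mn([93, 60]): compare 93 with mn([60])
mn([60]) = 60  (base case)
Compare 93 with 60 -> 60
Compare 48 with 60 -> 48
Compare 94 with 48 -> 48
Compare 46 with 48 -> 46
Compare 3 with 46 -> 3
Compare 4 with 3 -> 3
Compare 89 with 3 -> 3

3


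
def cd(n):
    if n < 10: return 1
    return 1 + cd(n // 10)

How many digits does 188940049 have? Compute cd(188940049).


cd(188940049) = 1 + cd(18894004)
cd(18894004) = 1 + cd(1889400)
cd(1889400) = 1 + cd(188940)
cd(188940) = 1 + cd(18894)
cd(18894) = 1 + cd(1889)
cd(1889) = 1 + cd(188)
cd(188) = 1 + cd(18)
cd(18) = 1 + cd(1)
cd(1) = 1  (base case: 1 < 10)
Unwinding: 1 + 1 + 1 + 1 + 1 + 1 + 1 + 1 + 1 = 9

9


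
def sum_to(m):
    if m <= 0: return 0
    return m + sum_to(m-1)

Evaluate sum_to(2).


sum_to(2)
= 2 + 1 + sum_to(0)
= 2 + 1 + 0
= 3

3


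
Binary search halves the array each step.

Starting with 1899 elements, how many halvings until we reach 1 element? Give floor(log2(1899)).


1899 / 2 = 949
949 / 2 = 474
474 / 2 = 237
237 / 2 = 118
118 / 2 = 59
59 / 2 = 29
29 / 2 = 14
14 / 2 = 7
7 / 2 = 3
3 / 2 = 1
Reached 1 after 10 halvings

10


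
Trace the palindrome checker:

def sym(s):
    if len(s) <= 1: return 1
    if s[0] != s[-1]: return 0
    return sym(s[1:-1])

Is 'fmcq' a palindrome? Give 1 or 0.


sym('fmcq'): s[0]='f' != s[-1]='q' -> return 0
Result: 0 (not a palindrome)

0


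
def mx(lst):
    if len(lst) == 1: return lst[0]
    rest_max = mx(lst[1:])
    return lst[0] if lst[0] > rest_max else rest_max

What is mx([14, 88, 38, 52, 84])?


mx([14, 88, 38, 52, 84]): compare 14 with mx([88, 38, 52, 84])
mx([88, 38, 52, 84]): compare 88 with mx([38, 52, 84])
mx([38, 52, 84]): compare 38 with mx([52, 84])
mx([52, 84]): compare 52 with mx([84])
mx([84]) = 84  (base case)
Compare 52 with 84 -> 84
Compare 38 with 84 -> 84
Compare 88 with 84 -> 88
Compare 14 with 88 -> 88

88


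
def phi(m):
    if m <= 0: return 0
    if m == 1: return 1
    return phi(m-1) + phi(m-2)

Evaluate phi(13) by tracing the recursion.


Computing phi(13) bottom-up:
phi(0) = 0
phi(1) = 1
phi(2) = phi(1) + phi(0) = 1 + 0 = 1
phi(3) = phi(2) + phi(1) = 1 + 1 = 2
phi(4) = phi(3) + phi(2) = 2 + 1 = 3
phi(5) = phi(4) + phi(3) = 3 + 2 = 5
phi(6) = phi(5) + phi(4) = 5 + 3 = 8
phi(7) = phi(6) + phi(5) = 8 + 5 = 13
phi(8) = phi(7) + phi(6) = 13 + 8 = 21
phi(9) = phi(8) + phi(7) = 21 + 13 = 34
phi(10) = phi(9) + phi(8) = 34 + 21 = 55
phi(11) = phi(10) + phi(9) = 55 + 34 = 89
phi(12) = phi(11) + phi(10) = 89 + 55 = 144
phi(13) = phi(12) + phi(11) = 144 + 89 = 233

233


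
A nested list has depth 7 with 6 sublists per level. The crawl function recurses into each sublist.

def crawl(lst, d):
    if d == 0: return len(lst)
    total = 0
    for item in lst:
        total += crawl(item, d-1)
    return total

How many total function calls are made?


At depth 0 (root): 1 call
At depth 1: each of 1 parents calls crawl on 6 children = 6 calls
At depth 2: each of 6 parents calls crawl on 6 children = 36 calls
At depth 3: each of 36 parents calls crawl on 6 children = 216 calls
At depth 4: each of 216 parents calls crawl on 6 children = 1296 calls
At depth 5: each of 1296 parents calls crawl on 6 children = 7776 calls
At depth 6: each of 7776 parents calls crawl on 6 children = 46656 calls
At depth 7: each of 46656 parents calls crawl on 6 children = 279936 calls
Total: 1 + 6 + 36 + 216 + 1296 + 7776 + 46656 + 279936 = 335923

335923


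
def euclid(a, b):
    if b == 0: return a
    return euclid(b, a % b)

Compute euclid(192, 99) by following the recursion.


euclid(192, 99) = euclid(99, 93)
euclid(99, 93) = euclid(93, 6)
euclid(93, 6) = euclid(6, 3)
euclid(6, 3) = euclid(3, 0)
euclid(3, 0) = 3  (base case)

3


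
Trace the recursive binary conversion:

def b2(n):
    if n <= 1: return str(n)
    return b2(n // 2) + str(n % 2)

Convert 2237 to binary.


b2(2237) = b2(1118) + '1'
b2(1118) = b2(559) + '0'
b2(559) = b2(279) + '1'
b2(279) = b2(139) + '1'
b2(139) = b2(69) + '1'
b2(69) = b2(34) + '1'
b2(34) = b2(17) + '0'
b2(17) = b2(8) + '1'
b2(8) = b2(4) + '0'
b2(4) = b2(2) + '0'
b2(2) = b2(1) + '0'
b2(1) = '1'  (base case)
Concatenating: '1' + '0' + '0' + '0' + '1' + '0' + '1' + '1' + '1' + '1' + '0' + '1' = '100010111101'

100010111101


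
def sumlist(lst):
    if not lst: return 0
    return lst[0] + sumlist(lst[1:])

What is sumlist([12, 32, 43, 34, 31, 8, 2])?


sumlist([12, 32, 43, 34, 31, 8, 2]) = 12 + sumlist([32, 43, 34, 31, 8, 2])
sumlist([32, 43, 34, 31, 8, 2]) = 32 + sumlist([43, 34, 31, 8, 2])
sumlist([43, 34, 31, 8, 2]) = 43 + sumlist([34, 31, 8, 2])
sumlist([34, 31, 8, 2]) = 34 + sumlist([31, 8, 2])
sumlist([31, 8, 2]) = 31 + sumlist([8, 2])
sumlist([8, 2]) = 8 + sumlist([2])
sumlist([2]) = 2 + sumlist([])
sumlist([]) = 0  (base case)
Total: 12 + 32 + 43 + 34 + 31 + 8 + 2 + 0 = 162

162


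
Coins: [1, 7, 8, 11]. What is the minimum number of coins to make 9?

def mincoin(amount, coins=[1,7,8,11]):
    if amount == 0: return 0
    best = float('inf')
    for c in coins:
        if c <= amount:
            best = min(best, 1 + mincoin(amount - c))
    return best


Building up with DP:
mincoin(0) = 0
mincoin(1) = min(1+mincoin(0)=1+0=1) = 1
mincoin(2) = min(1+mincoin(1)=1+1=2) = 2
mincoin(3) = min(1+mincoin(2)=1+2=3) = 3
mincoin(4) = min(1+mincoin(3)=1+3=4) = 4
mincoin(5) = min(1+mincoin(4)=1+4=5) = 5
mincoin(6) = min(1+mincoin(5)=1+5=6) = 6
mincoin(7) = min(1+mincoin(6)=1+6=7, 1+mincoin(0)=1+0=1) = 1
mincoin(8) = min(1+mincoin(7)=1+1=2, 1+mincoin(1)=1+1=2, 1+mincoin(0)=1+0=1) = 1
mincoin(9) = min(1+mincoin(8)=1+1=2, 1+mincoin(2)=1+2=3, 1+mincoin(1)=1+1=2) = 2

2


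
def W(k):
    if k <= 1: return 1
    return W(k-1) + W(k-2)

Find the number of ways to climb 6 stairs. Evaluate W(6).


Building up from base cases:
W(0) = 1
W(1) = 1
W(2) = W(1) + W(0) = 1 + 1 = 2
W(3) = W(2) + W(1) = 2 + 1 = 3
W(4) = W(3) + W(2) = 3 + 2 = 5
W(5) = W(4) + W(3) = 5 + 3 = 8
W(6) = W(5) + W(4) = 8 + 5 = 13

13


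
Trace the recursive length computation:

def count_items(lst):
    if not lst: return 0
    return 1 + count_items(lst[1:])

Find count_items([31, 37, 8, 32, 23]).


count_items([31, 37, 8, 32, 23]) = 1 + count_items([37, 8, 32, 23])
count_items([37, 8, 32, 23]) = 1 + count_items([8, 32, 23])
count_items([8, 32, 23]) = 1 + count_items([32, 23])
count_items([32, 23]) = 1 + count_items([23])
count_items([23]) = 1 + count_items([])
count_items([]) = 0  (base case)
Unwinding: 1 + 1 + 1 + 1 + 1 + 0 = 5

5


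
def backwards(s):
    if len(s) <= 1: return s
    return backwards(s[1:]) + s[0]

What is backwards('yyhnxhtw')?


backwards('yyhnxhtw') = backwards('yhnxhtw') + 'y'
backwards('yhnxhtw') = backwards('hnxhtw') + 'y'
backwards('hnxhtw') = backwards('nxhtw') + 'h'
backwards('nxhtw') = backwards('xhtw') + 'n'
backwards('xhtw') = backwards('htw') + 'x'
backwards('htw') = backwards('tw') + 'h'
backwards('tw') = backwards('w') + 't'
backwards('w') = 'w'  (base case)
Concatenating: 'w' + 't' + 'h' + 'x' + 'n' + 'h' + 'y' + 'y' = 'wthxnhyy'

wthxnhyy


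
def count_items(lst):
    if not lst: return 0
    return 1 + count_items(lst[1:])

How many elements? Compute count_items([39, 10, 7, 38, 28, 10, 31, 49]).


count_items([39, 10, 7, 38, 28, 10, 31, 49]) = 1 + count_items([10, 7, 38, 28, 10, 31, 49])
count_items([10, 7, 38, 28, 10, 31, 49]) = 1 + count_items([7, 38, 28, 10, 31, 49])
count_items([7, 38, 28, 10, 31, 49]) = 1 + count_items([38, 28, 10, 31, 49])
count_items([38, 28, 10, 31, 49]) = 1 + count_items([28, 10, 31, 49])
count_items([28, 10, 31, 49]) = 1 + count_items([10, 31, 49])
count_items([10, 31, 49]) = 1 + count_items([31, 49])
count_items([31, 49]) = 1 + count_items([49])
count_items([49]) = 1 + count_items([])
count_items([]) = 0  (base case)
Unwinding: 1 + 1 + 1 + 1 + 1 + 1 + 1 + 1 + 0 = 8

8


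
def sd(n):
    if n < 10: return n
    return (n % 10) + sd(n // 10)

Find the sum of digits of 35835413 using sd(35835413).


sd(35835413) = 3 + sd(3583541)
sd(3583541) = 1 + sd(358354)
sd(358354) = 4 + sd(35835)
sd(35835) = 5 + sd(3583)
sd(3583) = 3 + sd(358)
sd(358) = 8 + sd(35)
sd(35) = 5 + sd(3)
sd(3) = 3  (base case)
Total: 3 + 1 + 4 + 5 + 3 + 8 + 5 + 3 = 32

32


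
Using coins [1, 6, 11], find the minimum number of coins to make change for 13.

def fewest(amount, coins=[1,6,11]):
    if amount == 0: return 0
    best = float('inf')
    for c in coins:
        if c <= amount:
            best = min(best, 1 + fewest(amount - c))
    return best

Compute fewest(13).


Building up with DP:
fewest(0) = 0
fewest(1) = min(1+fewest(0)=1+0=1) = 1
fewest(2) = min(1+fewest(1)=1+1=2) = 2
fewest(3) = min(1+fewest(2)=1+2=3) = 3
fewest(4) = min(1+fewest(3)=1+3=4) = 4
fewest(5) = min(1+fewest(4)=1+4=5) = 5
fewest(6) = min(1+fewest(5)=1+5=6, 1+fewest(0)=1+0=1) = 1
fewest(7) = min(1+fewest(6)=1+1=2, 1+fewest(1)=1+1=2) = 2
fewest(8) = min(1+fewest(7)=1+2=3, 1+fewest(2)=1+2=3) = 3
fewest(9) = min(1+fewest(8)=1+3=4, 1+fewest(3)=1+3=4) = 4
fewest(10) = min(1+fewest(9)=1+4=5, 1+fewest(4)=1+4=5) = 5
fewest(11) = min(1+fewest(10)=1+5=6, 1+fewest(5)=1+5=6, 1+fewest(0)=1+0=1) = 1
fewest(12) = min(1+fewest(11)=1+1=2, 1+fewest(6)=1+1=2, 1+fewest(1)=1+1=2) = 2
fewest(13) = min(1+fewest(12)=1+2=3, 1+fewest(7)=1+2=3, 1+fewest(2)=1+2=3) = 3

3


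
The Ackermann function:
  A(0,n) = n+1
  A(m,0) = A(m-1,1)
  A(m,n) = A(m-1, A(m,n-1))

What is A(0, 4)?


A(0, 4) = 5
Result: A(0, 4) = 5

5


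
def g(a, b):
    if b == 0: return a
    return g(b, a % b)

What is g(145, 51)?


g(145, 51) = g(51, 43)
g(51, 43) = g(43, 8)
g(43, 8) = g(8, 3)
g(8, 3) = g(3, 2)
g(3, 2) = g(2, 1)
g(2, 1) = g(1, 0)
g(1, 0) = 1  (base case)

1


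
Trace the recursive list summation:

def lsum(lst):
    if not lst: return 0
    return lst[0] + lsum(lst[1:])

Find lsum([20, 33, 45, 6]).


lsum([20, 33, 45, 6]) = 20 + lsum([33, 45, 6])
lsum([33, 45, 6]) = 33 + lsum([45, 6])
lsum([45, 6]) = 45 + lsum([6])
lsum([6]) = 6 + lsum([])
lsum([]) = 0  (base case)
Total: 20 + 33 + 45 + 6 + 0 = 104

104


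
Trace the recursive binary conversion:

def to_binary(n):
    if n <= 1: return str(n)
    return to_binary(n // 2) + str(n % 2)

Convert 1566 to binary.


to_binary(1566) = to_binary(783) + '0'
to_binary(783) = to_binary(391) + '1'
to_binary(391) = to_binary(195) + '1'
to_binary(195) = to_binary(97) + '1'
to_binary(97) = to_binary(48) + '1'
to_binary(48) = to_binary(24) + '0'
to_binary(24) = to_binary(12) + '0'
to_binary(12) = to_binary(6) + '0'
to_binary(6) = to_binary(3) + '0'
to_binary(3) = to_binary(1) + '1'
to_binary(1) = '1'  (base case)
Concatenating: '1' + '1' + '0' + '0' + '0' + '0' + '1' + '1' + '1' + '1' + '0' = '11000011110'

11000011110


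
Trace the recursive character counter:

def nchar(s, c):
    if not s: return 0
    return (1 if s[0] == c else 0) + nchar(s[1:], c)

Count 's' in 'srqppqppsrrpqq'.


s[0]='s' == 's' -> 1
s[0]='r' != 's' -> 0
s[0]='q' != 's' -> 0
s[0]='p' != 's' -> 0
s[0]='p' != 's' -> 0
s[0]='q' != 's' -> 0
s[0]='p' != 's' -> 0
s[0]='p' != 's' -> 0
s[0]='s' == 's' -> 1
s[0]='r' != 's' -> 0
s[0]='r' != 's' -> 0
s[0]='p' != 's' -> 0
s[0]='q' != 's' -> 0
s[0]='q' != 's' -> 0
Sum: 1 + 0 + 0 + 0 + 0 + 0 + 0 + 0 + 1 + 0 + 0 + 0 + 0 + 0 = 2

2


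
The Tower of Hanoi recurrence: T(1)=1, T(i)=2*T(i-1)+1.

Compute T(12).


T(12) = 2 * T(11) + 1
T(11) = 2 * T(10) + 1
T(10) = 2 * T(9) + 1
T(9) = 2 * T(8) + 1
T(8) = 2 * T(7) + 1
T(7) = 2 * T(6) + 1
T(6) = 2 * T(5) + 1
T(5) = 2 * T(4) + 1
T(4) = 2 * T(3) + 1
T(3) = 2 * T(2) + 1
T(2) = 2 * T(1) + 1
T(1) = 1  (base case)
T(2) = 2 * 1 + 1 = 3
T(3) = 2 * 3 + 1 = 7
T(4) = 2 * 7 + 1 = 15
T(5) = 2 * 15 + 1 = 31
T(6) = 2 * 31 + 1 = 63
T(7) = 2 * 63 + 1 = 127
T(8) = 2 * 127 + 1 = 255
T(9) = 2 * 255 + 1 = 511
T(10) = 2 * 511 + 1 = 1023
T(11) = 2 * 1023 + 1 = 2047
T(12) = 2 * 2047 + 1 = 4095

4095


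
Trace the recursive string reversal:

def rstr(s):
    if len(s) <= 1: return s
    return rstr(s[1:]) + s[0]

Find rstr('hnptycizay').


rstr('hnptycizay') = rstr('nptycizay') + 'h'
rstr('nptycizay') = rstr('ptycizay') + 'n'
rstr('ptycizay') = rstr('tycizay') + 'p'
rstr('tycizay') = rstr('ycizay') + 't'
rstr('ycizay') = rstr('cizay') + 'y'
rstr('cizay') = rstr('izay') + 'c'
rstr('izay') = rstr('zay') + 'i'
rstr('zay') = rstr('ay') + 'z'
rstr('ay') = rstr('y') + 'a'
rstr('y') = 'y'  (base case)
Concatenating: 'y' + 'a' + 'z' + 'i' + 'c' + 'y' + 't' + 'p' + 'n' + 'h' = 'yazicytpnh'

yazicytpnh


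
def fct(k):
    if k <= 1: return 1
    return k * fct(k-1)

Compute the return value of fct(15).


fct(15)
= 15 * fct(14)
= 15 * 14 * fct(13)
= 15 * 14 * 13 * fct(12)
= 15 * 14 * 13 * 12 * fct(11)
= 15 * 14 * 13 * 12 * 11 * fct(10)
= 15 * 14 * 13 * 12 * 11 * 10 * fct(9)
= 15 * 14 * 13 * 12 * 11 * 10 * 9 * fct(8)
= 15 * 14 * 13 * 12 * 11 * 10 * 9 * 8 * fct(7)
= 15 * 14 * 13 * 12 * 11 * 10 * 9 * 8 * 7 * fct(6)
= 15 * 14 * 13 * 12 * 11 * 10 * 9 * 8 * 7 * 6 * fct(5)
= 15 * 14 * 13 * 12 * 11 * 10 * 9 * 8 * 7 * 6 * 5 * fct(4)
= 15 * 14 * 13 * 12 * 11 * 10 * 9 * 8 * 7 * 6 * 5 * 4 * fct(3)
= 15 * 14 * 13 * 12 * 11 * 10 * 9 * 8 * 7 * 6 * 5 * 4 * 3 * fct(2)
= 15 * 14 * 13 * 12 * 11 * 10 * 9 * 8 * 7 * 6 * 5 * 4 * 3 * 2 * fct(1)
= 15 * 14 * 13 * 12 * 11 * 10 * 9 * 8 * 7 * 6 * 5 * 4 * 3 * 2 * 1
= 1307674368000

1307674368000


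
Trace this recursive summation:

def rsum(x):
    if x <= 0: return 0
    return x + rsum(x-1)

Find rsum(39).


rsum(39)
= 39 + 38 + 37 + 36 + 35 + 34 + 33 + 32 + 31 + 30 + 29 + 28 + 27 + 26 + 25 + 24 + 23 + 22 + 21 + 20 + 19 + 18 + 17 + 16 + 15 + 14 + 13 + 12 + 11 + 10 + 9 + 8 + 7 + 6 + 5 + 4 + 3 + 2 + 1 + rsum(0)
= 39 + 38 + 37 + 36 + 35 + 34 + 33 + 32 + 31 + 30 + 29 + 28 + 27 + 26 + 25 + 24 + 23 + 22 + 21 + 20 + 19 + 18 + 17 + 16 + 15 + 14 + 13 + 12 + 11 + 10 + 9 + 8 + 7 + 6 + 5 + 4 + 3 + 2 + 1 + 0
= 780

780


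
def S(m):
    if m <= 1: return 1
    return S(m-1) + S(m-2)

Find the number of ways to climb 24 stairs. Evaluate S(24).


Building up from base cases:
S(0) = 1
S(1) = 1
S(2) = S(1) + S(0) = 1 + 1 = 2
S(3) = S(2) + S(1) = 2 + 1 = 3
S(4) = S(3) + S(2) = 3 + 2 = 5
S(5) = S(4) + S(3) = 5 + 3 = 8
S(6) = S(5) + S(4) = 8 + 5 = 13
S(7) = S(6) + S(5) = 13 + 8 = 21
S(8) = S(7) + S(6) = 21 + 13 = 34
S(9) = S(8) + S(7) = 34 + 21 = 55
S(10) = S(9) + S(8) = 55 + 34 = 89
S(11) = S(10) + S(9) = 89 + 55 = 144
S(12) = S(11) + S(10) = 144 + 89 = 233
S(13) = S(12) + S(11) = 233 + 144 = 377
S(14) = S(13) + S(12) = 377 + 233 = 610
S(15) = S(14) + S(13) = 610 + 377 = 987
S(16) = S(15) + S(14) = 987 + 610 = 1597
S(17) = S(16) + S(15) = 1597 + 987 = 2584
S(18) = S(17) + S(16) = 2584 + 1597 = 4181
S(19) = S(18) + S(17) = 4181 + 2584 = 6765
S(20) = S(19) + S(18) = 6765 + 4181 = 10946
S(21) = S(20) + S(19) = 10946 + 6765 = 17711
S(22) = S(21) + S(20) = 17711 + 10946 = 28657
S(23) = S(22) + S(21) = 28657 + 17711 = 46368
S(24) = S(23) + S(22) = 46368 + 28657 = 75025

75025


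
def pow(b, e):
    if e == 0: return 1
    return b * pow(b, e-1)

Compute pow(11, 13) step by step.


pow(11, 13)
= 11 * pow(11, 12)
= 11 * 11 * pow(11, 11)
= 11 * 11 * 11 * pow(11, 10)
= 11 * 11 * 11 * 11 * pow(11, 9)
= 11 * 11 * 11 * 11 * 11 * pow(11, 8)
= 11 * 11 * 11 * 11 * 11 * 11 * pow(11, 7)
= 11 * 11 * 11 * 11 * 11 * 11 * 11 * pow(11, 6)
= 11 * 11 * 11 * 11 * 11 * 11 * 11 * 11 * pow(11, 5)
= 11 * 11 * 11 * 11 * 11 * 11 * 11 * 11 * 11 * pow(11, 4)
= 11 * 11 * 11 * 11 * 11 * 11 * 11 * 11 * 11 * 11 * pow(11, 3)
= 11 * 11 * 11 * 11 * 11 * 11 * 11 * 11 * 11 * 11 * 11 * pow(11, 2)
= 11 * 11 * 11 * 11 * 11 * 11 * 11 * 11 * 11 * 11 * 11 * 11 * pow(11, 1)
= 11 * 11 * 11 * 11 * 11 * 11 * 11 * 11 * 11 * 11 * 11 * 11 * 11 * pow(11, 0)
= 11 * 11 * 11 * 11 * 11 * 11 * 11 * 11 * 11 * 11 * 11 * 11 * 11 * 1
= 34522712143931

34522712143931


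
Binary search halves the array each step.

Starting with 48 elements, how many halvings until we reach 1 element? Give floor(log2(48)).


48 / 2 = 24
24 / 2 = 12
12 / 2 = 6
6 / 2 = 3
3 / 2 = 1
Reached 1 after 5 halvings

5


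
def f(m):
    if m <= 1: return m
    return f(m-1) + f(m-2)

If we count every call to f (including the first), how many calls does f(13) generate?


Let C(n) = total calls for f(n)
C(0) = 1, C(1) = 1
C(2) = 1 + C(1) + C(0) = 1 + 1 + 1 = 3
C(3) = 1 + C(2) + C(1) = 1 + 3 + 1 = 5
C(4) = 1 + C(3) + C(2) = 1 + 5 + 3 = 9
C(5) = 1 + C(4) + C(3) = 1 + 9 + 5 = 15
C(6) = 1 + C(5) + C(4) = 1 + 15 + 9 = 25
C(7) = 1 + C(6) + C(5) = 1 + 25 + 15 = 41
C(8) = 1 + C(7) + C(6) = 1 + 41 + 25 = 67
C(9) = 1 + C(8) + C(7) = 1 + 67 + 41 = 109
C(10) = 1 + C(9) + C(8) = 1 + 109 + 67 = 177
C(11) = 1 + C(10) + C(9) = 1 + 177 + 109 = 287
C(12) = 1 + C(11) + C(10) = 1 + 287 + 177 = 465
C(13) = 1 + C(12) + C(11) = 1 + 465 + 287 = 753

753


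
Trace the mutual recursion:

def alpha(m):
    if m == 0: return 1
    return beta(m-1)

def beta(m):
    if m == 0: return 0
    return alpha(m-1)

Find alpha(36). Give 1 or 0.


alpha(36) = beta(35)
beta(35) = alpha(34)
alpha(34) = beta(33)
beta(33) = alpha(32)
alpha(32) = beta(31)
beta(31) = alpha(30)
alpha(30) = beta(29)
beta(29) = alpha(28)
alpha(28) = beta(27)
beta(27) = alpha(26)
alpha(26) = beta(25)
beta(25) = alpha(24)
alpha(24) = beta(23)
beta(23) = alpha(22)
alpha(22) = beta(21)
beta(21) = alpha(20)
alpha(20) = beta(19)
beta(19) = alpha(18)
alpha(18) = beta(17)
beta(17) = alpha(16)
alpha(16) = beta(15)
beta(15) = alpha(14)
alpha(14) = beta(13)
beta(13) = alpha(12)
alpha(12) = beta(11)
beta(11) = alpha(10)
alpha(10) = beta(9)
beta(9) = alpha(8)
alpha(8) = beta(7)
beta(7) = alpha(6)
alpha(6) = beta(5)
beta(5) = alpha(4)
alpha(4) = beta(3)
beta(3) = alpha(2)
alpha(2) = beta(1)
beta(1) = alpha(0)
alpha(0) = 1  (base case)
Result: 1

1


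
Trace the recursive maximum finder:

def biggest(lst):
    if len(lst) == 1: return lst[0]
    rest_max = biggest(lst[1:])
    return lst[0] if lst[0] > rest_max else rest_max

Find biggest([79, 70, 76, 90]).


biggest([79, 70, 76, 90]): compare 79 with biggest([70, 76, 90])
biggest([70, 76, 90]): compare 70 with biggest([76, 90])
biggest([76, 90]): compare 76 with biggest([90])
biggest([90]) = 90  (base case)
Compare 76 with 90 -> 90
Compare 70 with 90 -> 90
Compare 79 with 90 -> 90

90


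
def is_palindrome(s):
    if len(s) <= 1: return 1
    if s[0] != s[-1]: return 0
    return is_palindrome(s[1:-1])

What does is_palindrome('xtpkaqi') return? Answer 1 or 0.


is_palindrome('xtpkaqi'): s[0]='x' != s[-1]='i' -> return 0
Result: 0 (not a palindrome)

0


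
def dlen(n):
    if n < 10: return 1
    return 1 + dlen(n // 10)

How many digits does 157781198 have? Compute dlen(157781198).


dlen(157781198) = 1 + dlen(15778119)
dlen(15778119) = 1 + dlen(1577811)
dlen(1577811) = 1 + dlen(157781)
dlen(157781) = 1 + dlen(15778)
dlen(15778) = 1 + dlen(1577)
dlen(1577) = 1 + dlen(157)
dlen(157) = 1 + dlen(15)
dlen(15) = 1 + dlen(1)
dlen(1) = 1  (base case: 1 < 10)
Unwinding: 1 + 1 + 1 + 1 + 1 + 1 + 1 + 1 + 1 = 9

9


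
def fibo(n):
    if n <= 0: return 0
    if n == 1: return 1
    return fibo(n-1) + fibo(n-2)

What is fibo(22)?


Computing fibo(22) bottom-up:
fibo(0) = 0
fibo(1) = 1
fibo(2) = fibo(1) + fibo(0) = 1 + 0 = 1
fibo(3) = fibo(2) + fibo(1) = 1 + 1 = 2
fibo(4) = fibo(3) + fibo(2) = 2 + 1 = 3
fibo(5) = fibo(4) + fibo(3) = 3 + 2 = 5
fibo(6) = fibo(5) + fibo(4) = 5 + 3 = 8
fibo(7) = fibo(6) + fibo(5) = 8 + 5 = 13
fibo(8) = fibo(7) + fibo(6) = 13 + 8 = 21
fibo(9) = fibo(8) + fibo(7) = 21 + 13 = 34
fibo(10) = fibo(9) + fibo(8) = 34 + 21 = 55
fibo(11) = fibo(10) + fibo(9) = 55 + 34 = 89
fibo(12) = fibo(11) + fibo(10) = 89 + 55 = 144
fibo(13) = fibo(12) + fibo(11) = 144 + 89 = 233
fibo(14) = fibo(13) + fibo(12) = 233 + 144 = 377
fibo(15) = fibo(14) + fibo(13) = 377 + 233 = 610
fibo(16) = fibo(15) + fibo(14) = 610 + 377 = 987
fibo(17) = fibo(16) + fibo(15) = 987 + 610 = 1597
fibo(18) = fibo(17) + fibo(16) = 1597 + 987 = 2584
fibo(19) = fibo(18) + fibo(17) = 2584 + 1597 = 4181
fibo(20) = fibo(19) + fibo(18) = 4181 + 2584 = 6765
fibo(21) = fibo(20) + fibo(19) = 6765 + 4181 = 10946
fibo(22) = fibo(21) + fibo(20) = 10946 + 6765 = 17711

17711


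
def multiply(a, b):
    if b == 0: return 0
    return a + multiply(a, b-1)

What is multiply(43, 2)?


multiply(43, 2) = 43 + multiply(43, 1)
multiply(43, 1) = 43 + multiply(43, 0)
multiply(43, 0) = 0  (base case)
Total: 43 + 43 + 0 = 86

86


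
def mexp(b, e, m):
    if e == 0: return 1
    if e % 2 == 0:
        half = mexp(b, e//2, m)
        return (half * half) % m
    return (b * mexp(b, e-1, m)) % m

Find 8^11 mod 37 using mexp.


mexp(8, 11, 37): e is odd, compute mexp(8, 10, 37)
  mexp(8, 10, 37): e is even, compute mexp(8, 5, 37)
    mexp(8, 5, 37): e is odd, compute mexp(8, 4, 37)
      mexp(8, 4, 37): e is even, compute mexp(8, 2, 37)
        mexp(8, 2, 37): e is even, compute mexp(8, 1, 37)
          mexp(8, 1, 37): e is odd, compute mexp(8, 0, 37)
          mexp(8, 0, 37) = 1
          (8 * 1) % 37 = 8
        half=8, (8*8) % 37 = 27
      half=27, (27*27) % 37 = 26
    (8 * 26) % 37 = 23
  half=23, (23*23) % 37 = 11
(8 * 11) % 37 = 14

14
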